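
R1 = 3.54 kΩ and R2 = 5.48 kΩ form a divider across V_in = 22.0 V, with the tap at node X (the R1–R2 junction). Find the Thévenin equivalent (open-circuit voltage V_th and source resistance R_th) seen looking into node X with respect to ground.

V_th is the unloaded tap voltage: V_in · R2/(R1+R2) = 22.0 × 0.6075 = 13.37 V.
Zeroing V_in shorts the top of R1 to ground, so R_th = R1 ‖ R2 = 2.151 kΩ.

V_th ≈ 13.4 V, R_th ≈ 2.15 kΩ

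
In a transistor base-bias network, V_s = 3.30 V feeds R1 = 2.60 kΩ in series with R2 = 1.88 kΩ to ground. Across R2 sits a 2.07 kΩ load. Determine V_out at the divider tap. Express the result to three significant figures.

V_out ≈ 0.907 V

First combine the lower leg with the load: R2 ‖ R_L = 0.9852 kΩ.
Then V_out = V_s · R2'/(R1 + R2') = 3.30 × 0.9852/3.585 = 0.9068 V.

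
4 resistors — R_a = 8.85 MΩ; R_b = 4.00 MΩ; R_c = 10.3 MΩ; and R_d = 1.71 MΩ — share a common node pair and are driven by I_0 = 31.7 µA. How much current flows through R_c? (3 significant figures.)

I ≈ 2.95 µA

ΣG = 1/8.85 + 1/4.00 + 1/10.3 + 1/1.71 = 1.045.
Current divider: I(R_c) = I_0 · G_k/ΣG = 31.7 × (0.09709/1.045) = 31.7 × 0.09292 = 2.945 µA.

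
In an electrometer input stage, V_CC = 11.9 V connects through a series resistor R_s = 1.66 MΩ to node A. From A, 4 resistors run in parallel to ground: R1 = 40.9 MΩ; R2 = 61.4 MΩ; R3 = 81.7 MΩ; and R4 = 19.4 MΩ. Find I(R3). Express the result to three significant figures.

I ≈ 0.124 µA

Equivalent of the parallel group: R_p = 9.567 MΩ.
Node voltage V_A = V_CC · R_p/(R_s + R_p) = 11.9 × 0.8521 = 10.14 V.
Branch current I = V_A/R3 = 10.14/81.7 = 0.1241 µA.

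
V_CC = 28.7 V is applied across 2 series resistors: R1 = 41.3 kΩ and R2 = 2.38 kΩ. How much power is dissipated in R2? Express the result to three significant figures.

ΣR = 43.68 kΩ → I = 28.7/43.68 = 0.6571 mA.
P = I²R = 0.4317 × 2.38 = 1.027 mW.

P ≈ 1.03 mW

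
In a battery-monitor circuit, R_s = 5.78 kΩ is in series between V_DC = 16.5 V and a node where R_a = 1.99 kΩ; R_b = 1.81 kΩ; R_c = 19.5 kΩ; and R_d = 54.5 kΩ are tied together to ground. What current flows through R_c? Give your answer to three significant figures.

I ≈ 0.113 mA

Combine the parallel branches: R_p = (1/1.99 + 1/1.81 + 1/19.5 + 1/54.5)⁻¹ = 0.8892 kΩ.
V_A = 16.5 × 0.8892/6.669 = 2.200 V.
Branch current I = V_A/R_c = 2.200/19.5 = 0.1128 mA.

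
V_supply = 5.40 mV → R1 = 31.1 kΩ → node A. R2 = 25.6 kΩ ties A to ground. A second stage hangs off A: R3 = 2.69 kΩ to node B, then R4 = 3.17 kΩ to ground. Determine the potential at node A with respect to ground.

V_A ≈ 0.718 mV

Looking into the second stage from A: R3 + R4 = 5.860 kΩ appears in parallel with R2.
Effective lower resistance at A: R2 ‖ 5.860 = 4.768 kΩ.
V_A = 5.40 × 4.768/(31.1 + 4.768) = 0.7179 mV.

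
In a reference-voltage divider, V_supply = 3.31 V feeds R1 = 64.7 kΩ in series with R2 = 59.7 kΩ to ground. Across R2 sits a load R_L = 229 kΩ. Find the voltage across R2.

V_out ≈ 1.40 V

The load sits in parallel with R2, giving an effective lower resistance R2' = R2·R_L/(R2+R_L) = 47.35 kΩ.
Now apply the divider: V_out = 3.31 × 0.4226 = 1.399 V.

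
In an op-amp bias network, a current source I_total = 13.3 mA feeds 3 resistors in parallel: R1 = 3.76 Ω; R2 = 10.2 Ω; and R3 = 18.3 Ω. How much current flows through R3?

ΣG = 1/3.76 + 1/10.2 + 1/18.3 = 0.4186.
Current divider: I(R3) = I_total · G_k/ΣG = 13.3 × (0.05464/0.4186) = 13.3 × 0.1305 = 1.736 mA.

I ≈ 1.74 mA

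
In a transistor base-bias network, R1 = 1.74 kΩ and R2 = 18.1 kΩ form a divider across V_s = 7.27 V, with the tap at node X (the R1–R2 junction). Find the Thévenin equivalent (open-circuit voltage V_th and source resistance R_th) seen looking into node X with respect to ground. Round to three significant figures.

Open-circuit (no load on X): V_th = V_s · R2/(R1 + R2) = 7.27 × 18.1/(1.740 + 18.1) = 6.632 V.
Zeroing V_s shorts the top of R1 to ground, so R_th = R1 ‖ R2 = 1.587 kΩ.

V_th ≈ 6.63 V, R_th ≈ 1.59 kΩ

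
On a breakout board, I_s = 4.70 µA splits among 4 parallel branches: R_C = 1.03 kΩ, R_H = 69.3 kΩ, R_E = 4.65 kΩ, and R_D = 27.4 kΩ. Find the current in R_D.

Total conductance ΣG = 1/1.03 + 1/69.3 + 1/4.65 + 1/27.4 = 1.237 (units of 1/kΩ).
By the current-divider rule, I = I_s · G_k/ΣG = 4.70 × 0.02951 = 0.1387 µA.

I ≈ 0.139 µA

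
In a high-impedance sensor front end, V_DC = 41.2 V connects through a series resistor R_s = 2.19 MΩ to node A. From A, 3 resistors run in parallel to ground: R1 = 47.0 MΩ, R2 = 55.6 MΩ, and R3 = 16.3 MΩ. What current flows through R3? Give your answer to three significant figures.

I ≈ 2.07 µA

Equivalent of the parallel group: R_p = 9.939 MΩ.
Node voltage V_A = V_DC · R_p/(R_s + R_p) = 41.2 × 0.8194 = 33.76 V.
I(R3) = V_A / R3 = 33.76/16.3 = 2.071 µA.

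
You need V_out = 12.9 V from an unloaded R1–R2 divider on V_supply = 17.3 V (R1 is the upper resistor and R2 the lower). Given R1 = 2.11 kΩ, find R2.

Required fraction k = V_out/V_supply = 0.7457.
So R2 = R1 · V_out/(V_supply − V_out) = 2.11 × 12.9/(17.3 − 12.9) = 2.11 × 2.932 = 6.186 kΩ.

R2 ≈ 6.19 kΩ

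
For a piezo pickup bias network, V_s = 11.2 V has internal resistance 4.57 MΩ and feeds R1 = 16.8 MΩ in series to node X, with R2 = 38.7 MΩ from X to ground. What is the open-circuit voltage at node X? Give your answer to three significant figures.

R1' = 4.57 + 16.8 = 21.37 MΩ (source resistance + R1).
Open-circuit (no load on X): V_th = V_s · R2/(R1' + R2) = 11.2 × 38.7/(21.37 + 38.7) = 7.216 V.

V_th ≈ 7.22 V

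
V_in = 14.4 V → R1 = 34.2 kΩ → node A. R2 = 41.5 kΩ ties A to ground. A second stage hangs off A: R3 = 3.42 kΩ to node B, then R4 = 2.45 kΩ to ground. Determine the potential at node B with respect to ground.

Looking into the second stage from A: R3 + R4 = 5.870 kΩ appears in parallel with R2.
R2 ‖ (R3+R4) = 5.143 kΩ.
First divider: V_A = V_in · 5.143/(34.2 + 5.143) = 1.882 V.
Then the unloaded second divider: V_B = V_A × R4/(R3+R4) = 1.882 × 0.4174 = 0.7856 V.

V_B ≈ 0.786 V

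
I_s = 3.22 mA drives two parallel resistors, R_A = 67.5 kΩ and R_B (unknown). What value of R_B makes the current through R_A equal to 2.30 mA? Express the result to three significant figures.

The fraction through R_A equals R_B/(R_A+R_B).
With f = 0.7143, R_B = R_A · f/(1−f) = 67.5 × 2.500 = 168.7 kΩ.

R_B ≈ 169 kΩ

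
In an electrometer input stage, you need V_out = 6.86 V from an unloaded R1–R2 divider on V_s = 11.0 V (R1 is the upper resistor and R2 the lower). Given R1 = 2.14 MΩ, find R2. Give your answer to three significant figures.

R2 ≈ 3.55 MΩ

The divider ratio is R2/(R1+R2) = 6.86/11.0 = 0.6236.
Rearranging, R2 = R1·k/(1−k) = 2.14 × 1.657 = 3.546 MΩ.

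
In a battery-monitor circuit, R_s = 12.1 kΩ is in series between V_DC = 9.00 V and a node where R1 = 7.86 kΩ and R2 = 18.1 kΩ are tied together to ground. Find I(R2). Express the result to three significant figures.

Parallel bank: R_p = 1/(1/7.86 + 1/18.1) = 5.480 kΩ.
Node voltage V_A = V_DC · R_p/(R_s + R_p) = 9.00 × 0.3117 = 2.806 V.
Branch current I = V_A/R2 = 2.806/18.1 = 0.1550 mA.

I ≈ 0.155 mA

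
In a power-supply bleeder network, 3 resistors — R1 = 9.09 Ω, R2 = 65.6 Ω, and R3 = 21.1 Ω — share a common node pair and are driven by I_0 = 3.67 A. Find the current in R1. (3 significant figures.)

I ≈ 2.34 A

Conductances: ΣG = 1/9.09 + 1/65.6 + 1/21.1 = 0.1726 (1/Ω).
R1 takes the fraction G_k/ΣG = 0.1100/0.1726 = 0.6372, so I = 3.67 × 0.6372 = 2.339 A.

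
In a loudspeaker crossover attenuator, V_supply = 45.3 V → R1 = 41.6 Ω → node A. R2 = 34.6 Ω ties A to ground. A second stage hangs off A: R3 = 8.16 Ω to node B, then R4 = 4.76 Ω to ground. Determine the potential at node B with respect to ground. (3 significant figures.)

V_B ≈ 3.08 V

The second stage (R3 + R4 = 12.92 Ω) loads node A in parallel with R2.
R2 ‖ (R3+R4) = 9.407 Ω.
V_A = 45.3 × 9.407/(41.6 + 9.407) = 8.355 V.
Then the unloaded second divider: V_B = V_A × R4/(R3+R4) = 8.355 × 0.3684 = 3.078 V.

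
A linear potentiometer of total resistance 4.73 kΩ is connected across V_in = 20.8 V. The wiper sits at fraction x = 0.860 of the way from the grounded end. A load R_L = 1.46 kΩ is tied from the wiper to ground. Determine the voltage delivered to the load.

The pot divides into 0.6622 kΩ above the wiper and 4.068 kΩ below.
Lower segment in parallel with the load: 4.068 ‖ 1.46 = 1.074 kΩ.
V_out = 20.8 × 1.074/(0.6622 + 1.074) = 12.87 V.

V_out ≈ 12.9 V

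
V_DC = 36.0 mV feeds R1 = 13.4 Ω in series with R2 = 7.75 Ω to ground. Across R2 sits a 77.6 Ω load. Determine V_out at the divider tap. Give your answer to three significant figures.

V_out ≈ 12.4 mV

First combine the lower leg with the load: R2 ‖ R_L = 7.046 Ω.
Now apply the divider: V_out = 36.0 × 0.3446 = 12.41 mV.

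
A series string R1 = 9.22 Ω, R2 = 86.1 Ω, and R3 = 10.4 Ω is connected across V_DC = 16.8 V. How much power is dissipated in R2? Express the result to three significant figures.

Series current I = V_DC/ΣR = 16.8/105.7 = 0.1589 A.
V(R2) = I·R = 13.68 V; P = V·I = 13.68 × 0.1589 = 2.174 W.

P ≈ 2.17 W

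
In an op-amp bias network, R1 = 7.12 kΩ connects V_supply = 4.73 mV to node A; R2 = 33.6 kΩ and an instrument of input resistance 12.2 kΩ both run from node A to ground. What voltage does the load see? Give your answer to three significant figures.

First combine the lower leg with the load: R2 ‖ R_L = 8.950 kΩ.
Now apply the divider: V_out = 4.73 × 0.5569 = 2.634 mV.
(Unloaded it would be 3.90 mV; the load pulls it down.)

V_out ≈ 2.63 mV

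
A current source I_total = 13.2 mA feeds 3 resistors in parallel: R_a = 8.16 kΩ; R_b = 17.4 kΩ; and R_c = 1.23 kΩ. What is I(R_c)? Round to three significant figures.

I ≈ 10.8 mA

Total conductance ΣG = 1/8.16 + 1/17.4 + 1/1.23 = 0.9930 (units of 1/kΩ).
R_c takes the fraction G_k/ΣG = 0.8130/0.9930 = 0.8187, so I = 13.2 × 0.8187 = 10.81 mA.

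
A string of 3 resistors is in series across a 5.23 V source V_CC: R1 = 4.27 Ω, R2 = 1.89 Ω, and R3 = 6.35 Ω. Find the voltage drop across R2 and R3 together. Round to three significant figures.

V ≈ 3.44 V

Total series resistance ΣR = 4.27 + 1.89 + 6.35 = 12.51 Ω.
R_{R2..R3} = 1.89 + 6.35 = 8.240 Ω.
By the voltage-divider rule, V = 5.23 × 8.240/12.51 = 3.445 V.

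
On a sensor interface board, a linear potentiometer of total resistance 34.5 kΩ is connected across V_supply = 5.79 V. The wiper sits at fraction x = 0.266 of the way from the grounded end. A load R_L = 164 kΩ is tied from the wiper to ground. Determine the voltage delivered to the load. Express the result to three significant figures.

V_out ≈ 1.48 V

Split the track: R_lower = x·R_p = 9.177 kΩ, R_upper = (1−x)·R_p = 25.32 kΩ.
R_L loads the lower segment: effective lower R = 8.691 kΩ.
Loaded-divider output: V_out = 5.79 × 0.2555 = 1.479 V.
(Unloaded: V_out = x·V_supply = 1.54 V.)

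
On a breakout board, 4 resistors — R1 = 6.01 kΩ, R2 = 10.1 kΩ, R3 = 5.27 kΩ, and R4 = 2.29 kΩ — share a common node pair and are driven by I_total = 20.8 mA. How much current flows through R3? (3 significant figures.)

ΣG = 1/6.01 + 1/10.1 + 1/5.27 + 1/2.29 = 0.8918.
Current divider: I(R3) = I_total · G_k/ΣG = 20.8 × (0.1898/0.8918) = 20.8 × 0.2128 = 4.426 mA.

I ≈ 4.43 mA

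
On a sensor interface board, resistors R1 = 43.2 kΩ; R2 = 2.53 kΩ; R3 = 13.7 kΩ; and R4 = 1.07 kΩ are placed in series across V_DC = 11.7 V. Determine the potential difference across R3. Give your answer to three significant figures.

V ≈ 2.65 V

ΣR = 43.2 + 2.53 + 13.7 + 1.07 = 60.50 kΩ.
Voltage divider: V = V_DC · (13.70 / 60.50) = 11.7 × 0.2264 = 2.649 V.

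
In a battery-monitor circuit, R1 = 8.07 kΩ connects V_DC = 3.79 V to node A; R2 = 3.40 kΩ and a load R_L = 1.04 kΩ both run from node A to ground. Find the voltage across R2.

V_out ≈ 0.340 V

R2 ‖ R_L = (3.40 × 1.04)/(3.40 + 1.04) = 0.7964 kΩ.
Now apply the divider: V_out = 3.79 × 0.08982 = 0.3404 V.
(Unloaded it would be 1.12 V; the load pulls it down.)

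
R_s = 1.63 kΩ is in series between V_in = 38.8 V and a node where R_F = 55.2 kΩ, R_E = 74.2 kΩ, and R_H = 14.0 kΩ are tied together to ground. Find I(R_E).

I ≈ 0.448 mA

Parallel bank: R_p = 1/(1/55.2 + 1/74.2 + 1/14.0) = 9.707 kΩ.
V_A = 38.8 × 9.707/11.34 = 33.22 V.
I(R_E) = V_A / R_E = 33.22/74.2 = 0.4477 mA.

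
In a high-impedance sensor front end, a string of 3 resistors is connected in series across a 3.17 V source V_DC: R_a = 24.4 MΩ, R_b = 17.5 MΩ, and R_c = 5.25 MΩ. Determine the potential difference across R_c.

ΣR = 24.4 + 17.5 + 5.25 = 47.15 MΩ.
Voltage divider: V = V_DC · (5.250 / 47.15) = 3.17 × 0.1113 = 0.3530 V.

V ≈ 0.353 V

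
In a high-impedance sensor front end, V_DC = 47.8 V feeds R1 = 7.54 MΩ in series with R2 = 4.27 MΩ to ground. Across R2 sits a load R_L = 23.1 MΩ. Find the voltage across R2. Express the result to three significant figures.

R2 ‖ R_L = (4.27 × 23.1)/(4.27 + 23.1) = 3.604 MΩ.
Voltage divider with the loaded lower leg: V_out = 47.8 × 3.604/(7.54 + 3.604) = 47.8 × 0.3234 = 15.46 V.
(Unloaded it would be 17.3 V; the load pulls it down.)

V_out ≈ 15.5 V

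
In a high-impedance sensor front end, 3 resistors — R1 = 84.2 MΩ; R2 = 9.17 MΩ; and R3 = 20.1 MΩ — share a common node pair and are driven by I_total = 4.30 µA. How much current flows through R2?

I ≈ 2.75 µA

Total conductance ΣG = 1/84.2 + 1/9.17 + 1/20.1 = 0.1707 (units of 1/MΩ).
By the current-divider rule, I = I_total · G_k/ΣG = 4.30 × 0.6389 = 2.747 µA.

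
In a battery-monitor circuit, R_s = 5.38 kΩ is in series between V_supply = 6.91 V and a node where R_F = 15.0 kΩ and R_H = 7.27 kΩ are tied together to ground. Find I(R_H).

Combine the parallel branches: R_p = (1/15.0 + 1/7.27)⁻¹ = 4.897 kΩ.
V_A by voltage divider: V_A = 6.91 × 4.897/(5.38 + 4.897) = 3.293 V.
Branch current I = V_A/R_H = 3.293/7.27 = 0.4529 mA.

I ≈ 0.453 mA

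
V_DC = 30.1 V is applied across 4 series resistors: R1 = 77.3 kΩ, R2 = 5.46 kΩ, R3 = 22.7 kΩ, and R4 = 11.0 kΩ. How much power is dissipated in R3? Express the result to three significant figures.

P ≈ 1.52 mW

Series current I = V_DC/ΣR = 30.1/116.5 = 0.2585 mA.
V(R3) = I·R = 5.867 V; P = V·I = 5.867 × 0.2585 = 1.516 mW.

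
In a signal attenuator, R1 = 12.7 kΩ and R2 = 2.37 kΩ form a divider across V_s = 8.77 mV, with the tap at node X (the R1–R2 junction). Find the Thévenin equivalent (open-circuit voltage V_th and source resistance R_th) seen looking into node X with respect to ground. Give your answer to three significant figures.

V_th is the unloaded tap voltage: V_s · R2/(R1+R2) = 8.77 × 0.1573 = 1.379 mV.
Looking into X with the source shorted: R_th = R1·R2/(R1+R2) = 12.70 × 2.37/15.07 = 1.997 kΩ.

V_th ≈ 1.38 mV, R_th ≈ 2.00 kΩ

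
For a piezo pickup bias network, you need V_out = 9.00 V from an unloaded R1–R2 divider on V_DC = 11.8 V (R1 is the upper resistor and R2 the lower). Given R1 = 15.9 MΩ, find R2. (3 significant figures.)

R2 ≈ 51.1 MΩ

V_out/V_DC = R2/(R1+R2) = 0.7627.
Rearranging, R2 = R1·k/(1−k) = 15.9 × 3.214 = 51.11 MΩ.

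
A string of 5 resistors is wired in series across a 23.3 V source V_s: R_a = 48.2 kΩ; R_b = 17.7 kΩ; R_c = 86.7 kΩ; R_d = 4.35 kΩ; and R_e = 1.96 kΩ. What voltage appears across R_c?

Total series resistance ΣR = 48.2 + 17.7 + 86.7 + 4.35 + 1.96 = 158.9 kΩ.
Voltage divider: V = V_s · (86.70 / 158.9) = 23.3 × 0.5456 = 12.71 V.

V ≈ 12.7 V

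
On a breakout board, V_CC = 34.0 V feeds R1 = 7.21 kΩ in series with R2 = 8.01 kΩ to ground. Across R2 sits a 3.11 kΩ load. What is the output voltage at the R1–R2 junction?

V_out ≈ 8.06 V

R2 ‖ R_L = (8.01 × 3.11)/(8.01 + 3.11) = 2.240 kΩ.
Voltage divider with the loaded lower leg: V_out = 34.0 × 2.240/(7.21 + 2.240) = 34.0 × 0.2371 = 8.060 V.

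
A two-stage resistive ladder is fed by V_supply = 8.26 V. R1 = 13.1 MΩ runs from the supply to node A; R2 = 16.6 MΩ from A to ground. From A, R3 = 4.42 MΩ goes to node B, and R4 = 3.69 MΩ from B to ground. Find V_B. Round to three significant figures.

Looking into the second stage from A: R3 + R4 = 8.110 MΩ appears in parallel with R2.
R2 ‖ (R3+R4) = 5.448 MΩ.
First divider: V_A = V_supply · 5.448/(13.1 + 5.448) = 2.426 V.
Stage 2 is unloaded, so V_B = V_A · R4/(R3+R4) = 2.426 × 3.69/8.110 = 1.104 V.

V_B ≈ 1.10 V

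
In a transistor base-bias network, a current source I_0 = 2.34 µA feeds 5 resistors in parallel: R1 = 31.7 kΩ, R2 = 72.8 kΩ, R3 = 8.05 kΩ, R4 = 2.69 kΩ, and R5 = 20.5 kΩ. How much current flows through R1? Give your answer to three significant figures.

I ≈ 0.125 µA

Conductances: ΣG = 1/31.7 + 1/72.8 + 1/8.05 + 1/2.69 + 1/20.5 = 0.5900 (1/kΩ).
R1 takes the fraction G_k/ΣG = 0.03155/0.5900 = 0.05346, so I = 2.34 × 0.05346 = 0.1251 µA.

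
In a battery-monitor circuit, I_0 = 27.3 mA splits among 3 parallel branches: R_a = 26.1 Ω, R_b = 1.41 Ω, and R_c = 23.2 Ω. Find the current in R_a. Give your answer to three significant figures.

ΣG = 1/26.1 + 1/1.41 + 1/23.2 = 0.7906.
Current divider: I(R_a) = I_0 · G_k/ΣG = 27.3 × (0.03831/0.7906) = 27.3 × 0.04846 = 1.323 mA.

I ≈ 1.32 mA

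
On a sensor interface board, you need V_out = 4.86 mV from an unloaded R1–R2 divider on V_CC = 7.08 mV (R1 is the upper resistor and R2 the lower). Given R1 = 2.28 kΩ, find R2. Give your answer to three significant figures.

Required fraction k = V_out/V_CC = 0.6864.
So R2 = R1 · V_out/(V_CC − V_out) = 2.28 × 4.86/(7.08 − 4.86) = 2.28 × 2.189 = 4.991 kΩ.

R2 ≈ 4.99 kΩ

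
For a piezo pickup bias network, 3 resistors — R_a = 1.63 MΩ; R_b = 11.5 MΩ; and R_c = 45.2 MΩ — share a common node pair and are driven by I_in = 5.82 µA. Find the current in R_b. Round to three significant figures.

I ≈ 0.700 µA

Conductances: ΣG = 1/1.63 + 1/11.5 + 1/45.2 = 0.7226 (1/MΩ).
By the current-divider rule, I = I_in · G_k/ΣG = 5.82 × 0.1203 = 0.7004 µA.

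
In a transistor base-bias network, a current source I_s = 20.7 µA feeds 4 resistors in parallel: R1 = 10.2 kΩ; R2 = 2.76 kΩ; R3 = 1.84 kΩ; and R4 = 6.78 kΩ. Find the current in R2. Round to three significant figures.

ΣG = 1/10.2 + 1/2.76 + 1/1.84 + 1/6.78 = 1.151.
R2 takes the fraction G_k/ΣG = 0.3623/1.151 = 0.3147, so I = 20.7 × 0.3147 = 6.514 µA.

I ≈ 6.51 µA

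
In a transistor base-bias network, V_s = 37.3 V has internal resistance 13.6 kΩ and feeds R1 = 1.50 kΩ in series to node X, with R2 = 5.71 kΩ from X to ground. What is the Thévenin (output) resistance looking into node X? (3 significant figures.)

R_th ≈ 4.14 kΩ

R1' = 13.6 + 1.50 = 15.10 kΩ (source resistance + R1).
Looking into X with the source shorted: R_th = R1'·R2/(R1'+R2) = 15.10 × 5.71/20.81 = 4.143 kΩ.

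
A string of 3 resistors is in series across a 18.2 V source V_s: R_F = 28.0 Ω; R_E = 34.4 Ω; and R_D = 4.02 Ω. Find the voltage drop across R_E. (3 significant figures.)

Total series resistance ΣR = 28.0 + 34.4 + 4.02 = 66.42 Ω.
Voltage divider: V = V_s · (34.40 / 66.42) = 18.2 × 0.5179 = 9.426 V.

V ≈ 9.43 V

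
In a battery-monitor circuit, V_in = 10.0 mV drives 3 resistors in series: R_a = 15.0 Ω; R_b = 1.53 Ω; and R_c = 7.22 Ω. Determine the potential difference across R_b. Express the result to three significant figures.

V ≈ 0.644 mV

Total series resistance ΣR = 15.0 + 1.53 + 7.22 = 23.75 Ω.
Voltage divider: V = V_in · (1.530 / 23.75) = 10.0 × 0.06442 = 0.6442 mV.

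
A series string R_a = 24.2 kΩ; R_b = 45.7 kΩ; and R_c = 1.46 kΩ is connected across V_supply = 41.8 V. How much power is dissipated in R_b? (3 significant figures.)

P ≈ 15.7 mW

Series current I = V_supply/ΣR = 41.8/71.36 = 0.5858 mA.
P(R_b) = I²·R_b = (0.5858)² × 45.7 = 15.68 mW.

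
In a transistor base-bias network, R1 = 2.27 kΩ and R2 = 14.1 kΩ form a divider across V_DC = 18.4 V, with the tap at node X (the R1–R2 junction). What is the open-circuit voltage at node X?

V_th is the unloaded tap voltage: V_DC · R2/(R1+R2) = 18.4 × 0.8613 = 15.85 V.

V_th ≈ 15.8 V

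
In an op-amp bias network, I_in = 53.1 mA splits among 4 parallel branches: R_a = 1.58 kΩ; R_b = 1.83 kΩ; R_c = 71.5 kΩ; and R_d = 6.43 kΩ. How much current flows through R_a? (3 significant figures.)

I ≈ 24.9 mA

Conductances: ΣG = 1/1.58 + 1/1.83 + 1/71.5 + 1/6.43 = 1.349 (1/kΩ).
R_a takes the fraction G_k/ΣG = 0.6329/1.349 = 0.4692, so I = 53.1 × 0.4692 = 24.92 mA.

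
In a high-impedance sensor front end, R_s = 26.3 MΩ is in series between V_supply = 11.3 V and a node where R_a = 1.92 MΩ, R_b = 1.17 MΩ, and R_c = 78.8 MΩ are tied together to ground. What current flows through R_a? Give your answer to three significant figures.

Parallel bank: R_p = 1/(1/1.92 + 1/1.17 + 1/78.8) = 0.7203 MΩ.
V_A by voltage divider: V_A = 11.3 × 0.7203/(26.3 + 0.7203) = 0.3013 V.
Branch current I = V_A/R_a = 0.3013/1.92 = 0.1569 µA.

I ≈ 0.157 µA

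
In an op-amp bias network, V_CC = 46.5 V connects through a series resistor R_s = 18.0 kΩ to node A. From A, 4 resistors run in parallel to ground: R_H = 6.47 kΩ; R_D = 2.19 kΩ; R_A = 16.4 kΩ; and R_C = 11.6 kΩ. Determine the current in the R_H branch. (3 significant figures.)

Parallel bank: R_p = 1/(1/6.47 + 1/2.19 + 1/16.4 + 1/11.6) = 1.319 kΩ.
V_A by voltage divider: V_A = 46.5 × 1.319/(18.0 + 1.319) = 3.174 V.
Branch current I = V_A/R_H = 3.174/6.47 = 0.4906 mA.

I ≈ 0.491 mA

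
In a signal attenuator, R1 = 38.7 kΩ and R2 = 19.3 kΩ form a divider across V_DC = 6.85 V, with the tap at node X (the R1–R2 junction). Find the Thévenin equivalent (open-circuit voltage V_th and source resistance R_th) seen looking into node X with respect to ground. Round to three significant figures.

V_th ≈ 2.28 V, R_th ≈ 12.9 kΩ

With X open, the divider is unloaded: V_th = 6.85 × 19.3/58.00 = 2.279 V.
Zeroing V_DC shorts the top of R1 to ground, so R_th = R1 ‖ R2 = 12.88 kΩ.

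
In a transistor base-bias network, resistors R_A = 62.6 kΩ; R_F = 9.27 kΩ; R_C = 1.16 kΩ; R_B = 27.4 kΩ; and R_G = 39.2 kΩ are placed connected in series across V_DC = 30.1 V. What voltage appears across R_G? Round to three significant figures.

ΣR = 62.6 + 9.27 + 1.16 + 27.4 + 39.2 = 139.6 kΩ.
V = V_DC · R/ΣR = 30.1 × 0.2807 = 8.450 V.

V ≈ 8.45 V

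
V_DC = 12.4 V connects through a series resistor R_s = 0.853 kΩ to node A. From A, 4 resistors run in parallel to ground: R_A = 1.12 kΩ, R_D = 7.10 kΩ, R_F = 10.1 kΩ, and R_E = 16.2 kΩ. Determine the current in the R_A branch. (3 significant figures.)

I ≈ 5.48 mA

Parallel bank: R_p = 1/(1/1.12 + 1/7.10 + 1/10.1 + 1/16.2) = 0.8372 kΩ.
V_A by voltage divider: V_A = 12.4 × 0.8372/(0.853 + 0.8372) = 6.142 V.
I(R_A) = V_A / R_A = 6.142/1.12 = 5.484 mA.
(Equivalently: I_total = 7.336 mA, then current-divider fraction G_k/ΣG = 0.7475.)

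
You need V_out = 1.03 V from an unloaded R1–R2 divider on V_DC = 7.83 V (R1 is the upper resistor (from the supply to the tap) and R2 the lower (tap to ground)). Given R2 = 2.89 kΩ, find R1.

R1 ≈ 19.1 kΩ

Required fraction k = V_out/V_DC = 0.1315.
So R1 = R2 · (V_DC/V_out − 1) = 2.89 × (7.83/1.03 − 1) = 2.89 × 6.602 = 19.08 kΩ.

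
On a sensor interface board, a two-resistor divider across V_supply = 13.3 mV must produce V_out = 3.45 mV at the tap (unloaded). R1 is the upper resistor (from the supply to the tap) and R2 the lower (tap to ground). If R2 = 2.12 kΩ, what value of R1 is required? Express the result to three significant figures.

Required fraction k = V_out/V_supply = 0.2594.
R1 = R2·(1/k − 1) = 2.12 × 2.855 = 6.053 kΩ.

R1 ≈ 6.05 kΩ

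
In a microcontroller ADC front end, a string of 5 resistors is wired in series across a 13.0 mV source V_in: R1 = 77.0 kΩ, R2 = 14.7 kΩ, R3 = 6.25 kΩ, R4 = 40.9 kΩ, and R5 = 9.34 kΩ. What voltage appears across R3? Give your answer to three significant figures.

Series total: ΣR = 77.0 + 14.7 + 6.25 + 40.9 + 9.34 = 148.2 kΩ.
Voltage divider: V = V_in · (6.250 / 148.2) = 13.0 × 0.04218 = 0.5483 mV.

V ≈ 0.548 mV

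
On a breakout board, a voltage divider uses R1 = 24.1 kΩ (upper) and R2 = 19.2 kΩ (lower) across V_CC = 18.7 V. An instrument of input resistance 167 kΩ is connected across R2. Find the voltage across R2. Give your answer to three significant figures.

V_out ≈ 7.79 V

First combine the lower leg with the load: R2 ‖ R_L = 17.22 kΩ.
Now apply the divider: V_out = 18.7 × 0.4168 = 7.793 V.
(Unloaded it would be 8.29 V; the load pulls it down.)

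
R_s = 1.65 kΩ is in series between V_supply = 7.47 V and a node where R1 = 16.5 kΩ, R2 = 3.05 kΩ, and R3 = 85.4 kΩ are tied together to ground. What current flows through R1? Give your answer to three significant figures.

I ≈ 0.273 mA

Combine the parallel branches: R_p = (1/16.5 + 1/3.05 + 1/85.4)⁻¹ = 2.499 kΩ.
V_A by voltage divider: V_A = 7.47 × 2.499/(1.65 + 2.499) = 4.499 V.
I(R1) = V_A / R1 = 4.499/16.5 = 0.2727 mA.
(Equivalently: I_total = 1.801 mA, then current-divider fraction G_k/ΣG = 0.1514.)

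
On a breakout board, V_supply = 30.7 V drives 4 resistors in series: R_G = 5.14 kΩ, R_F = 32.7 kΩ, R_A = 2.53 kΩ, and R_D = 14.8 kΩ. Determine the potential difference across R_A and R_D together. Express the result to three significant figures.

V ≈ 9.64 V

ΣR = 5.14 + 32.7 + 2.53 + 14.8 = 55.17 kΩ.
R_{R_A..R_D} = 2.53 + 14.8 = 17.33 kΩ.
V = V_supply · R/ΣR = 30.7 × 0.3141 = 9.643 V.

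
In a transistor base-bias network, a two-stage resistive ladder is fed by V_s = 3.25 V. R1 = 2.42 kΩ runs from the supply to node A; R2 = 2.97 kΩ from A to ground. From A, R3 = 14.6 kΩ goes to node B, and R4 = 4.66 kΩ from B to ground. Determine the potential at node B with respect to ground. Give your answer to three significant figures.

Node A sees R2 in parallel with the series input of stage 2, R3 + R4 = 19.26 kΩ.
Effective lower resistance at A: R2 ‖ 19.26 = 2.573 kΩ.
V_A = 3.25 × 2.573/(2.42 + 2.573) = 1.675 V.
Stage 2 is unloaded, so V_B = V_A · R4/(R3+R4) = 1.675 × 4.66/19.26 = 0.4052 V.

V_B ≈ 0.405 V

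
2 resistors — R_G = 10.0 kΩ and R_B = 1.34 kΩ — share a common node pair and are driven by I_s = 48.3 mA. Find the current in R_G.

I ≈ 5.71 mA

With just two branches, the current splits inversely with resistance.
I(R_G) = 48.3 × 1.34/(10.0 + 1.34) = 48.3 × 0.1182 = 5.707 mA.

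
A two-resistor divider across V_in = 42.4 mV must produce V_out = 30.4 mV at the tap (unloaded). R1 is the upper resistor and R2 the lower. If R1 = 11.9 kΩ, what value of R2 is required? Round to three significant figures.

The divider ratio is R2/(R1+R2) = 30.4/42.4 = 0.7170.
R2 = R1 · 0.7170/(1 − 0.7170) = 30.15 kΩ.

R2 ≈ 30.1 kΩ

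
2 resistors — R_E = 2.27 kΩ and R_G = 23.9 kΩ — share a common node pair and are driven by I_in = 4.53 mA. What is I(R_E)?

With just two branches, the current splits inversely with resistance.
I(R_E) = 4.53 × 23.9/(2.27 + 23.9) = 4.53 × 0.9133 = 4.137 mA.

I ≈ 4.14 mA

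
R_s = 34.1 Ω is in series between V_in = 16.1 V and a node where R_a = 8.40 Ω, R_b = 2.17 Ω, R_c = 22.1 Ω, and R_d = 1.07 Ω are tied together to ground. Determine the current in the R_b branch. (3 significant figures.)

Parallel bank: R_p = 1/(1/8.40 + 1/2.17 + 1/22.1 + 1/1.07) = 0.6411 Ω.
V_A by voltage divider: V_A = 16.1 × 0.6411/(34.1 + 0.6411) = 0.2971 V.
I(R_b) = V_A / R_b = 0.2971/2.17 = 0.1369 A.

I ≈ 0.137 A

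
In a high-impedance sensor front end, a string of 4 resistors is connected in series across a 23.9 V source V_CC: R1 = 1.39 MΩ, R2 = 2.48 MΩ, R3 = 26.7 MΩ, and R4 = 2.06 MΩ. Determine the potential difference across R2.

Series total: ΣR = 1.39 + 2.48 + 26.7 + 2.06 = 32.63 MΩ.
By the voltage-divider rule, V = 23.9 × 2.480/32.63 = 1.816 V.

V ≈ 1.82 V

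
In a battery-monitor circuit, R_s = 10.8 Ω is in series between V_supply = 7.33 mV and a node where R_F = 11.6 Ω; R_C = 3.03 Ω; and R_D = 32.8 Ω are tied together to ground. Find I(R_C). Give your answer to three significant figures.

Equivalent of the parallel group: R_p = 2.239 Ω.
V_A = 7.33 × 2.239/13.04 = 1.258 mV.
Branch current I = V_A/R_C = 1.258/3.03 = 0.4153 mA.
(Check via current divider: I_total = 0.5622 mA; share G_k/ΣG = 0.7388 → same result.)

I ≈ 0.415 mA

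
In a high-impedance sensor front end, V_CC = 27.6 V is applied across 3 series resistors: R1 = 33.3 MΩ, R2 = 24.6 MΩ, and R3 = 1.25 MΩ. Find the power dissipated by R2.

ΣR = 59.15 MΩ → I = 27.6/59.15 = 0.4666 µA.
V(R2) = I·R = 11.48 V; P = V·I = 11.48 × 0.4666 = 5.356 µW.

P ≈ 5.36 µW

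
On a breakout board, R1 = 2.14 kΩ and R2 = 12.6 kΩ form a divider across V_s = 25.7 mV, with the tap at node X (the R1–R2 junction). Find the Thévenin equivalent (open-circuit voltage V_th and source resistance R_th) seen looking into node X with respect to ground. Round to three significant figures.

V_th is the unloaded tap voltage: V_s · R2/(R1+R2) = 25.7 × 0.8548 = 21.97 mV.
With V_s suppressed (replaced by a short), R_th = R1 ‖ R2 = (2.140 × 12.6)/(2.140 + 12.6) = 1.829 kΩ.

V_th ≈ 22.0 mV, R_th ≈ 1.83 kΩ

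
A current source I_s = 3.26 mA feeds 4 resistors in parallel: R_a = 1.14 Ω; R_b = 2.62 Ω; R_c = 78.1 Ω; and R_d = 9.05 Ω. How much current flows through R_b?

Conductances: ΣG = 1/1.14 + 1/2.62 + 1/78.1 + 1/9.05 = 1.382 (1/Ω).
R_b takes the fraction G_k/ΣG = 0.3817/1.382 = 0.2761, so I = 3.26 × 0.2761 = 0.9002 mA.

I ≈ 0.900 mA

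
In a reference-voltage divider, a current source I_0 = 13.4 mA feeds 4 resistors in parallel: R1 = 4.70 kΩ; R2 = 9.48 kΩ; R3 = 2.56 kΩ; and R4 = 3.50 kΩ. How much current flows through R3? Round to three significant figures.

Total conductance ΣG = 1/4.70 + 1/9.48 + 1/2.56 + 1/3.50 = 0.9946 (units of 1/kΩ).
By the current-divider rule, I = I_0 · G_k/ΣG = 13.4 × 0.3927 = 5.263 mA.

I ≈ 5.26 mA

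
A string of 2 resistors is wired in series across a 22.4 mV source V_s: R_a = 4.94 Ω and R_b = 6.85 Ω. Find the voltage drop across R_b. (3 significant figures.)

V ≈ 13.0 mV

Series total: ΣR = 4.94 + 6.85 = 11.79 Ω.
Voltage divider: V = V_s · (6.850 / 11.79) = 22.4 × 0.5810 = 13.01 mV.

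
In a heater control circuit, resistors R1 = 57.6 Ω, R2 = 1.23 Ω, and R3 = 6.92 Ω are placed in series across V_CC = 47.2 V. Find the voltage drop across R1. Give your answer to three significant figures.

Series total: ΣR = 57.6 + 1.23 + 6.92 = 65.75 Ω.
Voltage divider: V = V_CC · (57.60 / 65.75) = 47.2 × 0.8760 = 41.35 V.

V ≈ 41.3 V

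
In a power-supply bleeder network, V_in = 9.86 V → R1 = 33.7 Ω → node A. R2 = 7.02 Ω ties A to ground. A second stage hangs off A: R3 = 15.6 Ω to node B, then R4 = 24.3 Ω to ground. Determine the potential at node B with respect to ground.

V_B ≈ 0.904 V

Node A sees R2 in parallel with the series input of stage 2, R3 + R4 = 39.90 Ω.
Effective lower resistance at A: R2 ‖ 39.90 = 5.970 Ω.
V_A = 9.86 × 5.970/(33.7 + 5.970) = 1.484 V.
Stage 2 is unloaded, so V_B = V_A · R4/(R3+R4) = 1.484 × 24.3/39.90 = 0.9037 V.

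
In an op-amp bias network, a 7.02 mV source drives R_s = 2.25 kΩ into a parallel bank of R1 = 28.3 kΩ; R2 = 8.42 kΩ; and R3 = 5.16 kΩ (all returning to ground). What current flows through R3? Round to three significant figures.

I ≈ 0.763 µA

Combine the parallel branches: R_p = (1/28.3 + 1/8.42 + 1/5.16)⁻¹ = 2.874 kΩ.
V_A by voltage divider: V_A = 7.02 × 2.874/(2.25 + 2.874) = 3.938 mV.
Branch current I = V_A/R3 = 3.938/5.16 = 0.7631 µA.
(Check via current divider: I_total = 1.370 µA; share G_k/ΣG = 0.5571 → same result.)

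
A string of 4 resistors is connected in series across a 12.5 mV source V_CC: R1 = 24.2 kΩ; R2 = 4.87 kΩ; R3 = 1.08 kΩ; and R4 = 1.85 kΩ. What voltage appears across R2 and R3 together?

Total series resistance ΣR = 24.2 + 4.87 + 1.08 + 1.85 = 32.00 kΩ.
R_{R2..R3} = 4.87 + 1.08 = 5.950 kΩ.
By the voltage-divider rule, V = 12.5 × 5.950/32.00 = 2.324 mV.

V ≈ 2.32 mV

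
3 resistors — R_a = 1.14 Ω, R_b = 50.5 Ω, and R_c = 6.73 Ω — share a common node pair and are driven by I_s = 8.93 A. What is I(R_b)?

I ≈ 0.169 A

ΣG = 1/1.14 + 1/50.5 + 1/6.73 = 1.046.
R_b takes the fraction G_k/ΣG = 0.01980/1.046 = 0.01894, so I = 8.93 × 0.01894 = 0.1691 A.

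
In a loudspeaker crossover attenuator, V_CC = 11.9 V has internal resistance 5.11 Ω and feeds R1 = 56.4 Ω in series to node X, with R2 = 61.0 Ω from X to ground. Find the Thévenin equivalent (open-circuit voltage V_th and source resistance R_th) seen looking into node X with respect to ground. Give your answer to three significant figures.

R1' = 5.11 + 56.4 = 61.51 Ω (source resistance + R1).
Open-circuit (no load on X): V_th = V_CC · R2/(R1' + R2) = 11.9 × 61.0/(61.51 + 61.0) = 5.925 V.
With V_CC suppressed (replaced by a short), R_th = R1' ‖ R2 = (61.51 × 61.0)/(61.51 + 61.0) = 30.63 Ω.

V_th ≈ 5.93 V, R_th ≈ 30.6 Ω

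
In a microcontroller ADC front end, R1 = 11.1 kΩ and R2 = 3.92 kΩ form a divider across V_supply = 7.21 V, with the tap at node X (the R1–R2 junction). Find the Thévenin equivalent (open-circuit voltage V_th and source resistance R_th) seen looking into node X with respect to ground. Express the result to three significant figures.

V_th ≈ 1.88 V, R_th ≈ 2.90 kΩ

With X open, the divider is unloaded: V_th = 7.21 × 3.92/15.02 = 1.882 V.
With V_supply suppressed (replaced by a short), R_th = R1 ‖ R2 = (11.10 × 3.92)/(11.10 + 3.92) = 2.897 kΩ.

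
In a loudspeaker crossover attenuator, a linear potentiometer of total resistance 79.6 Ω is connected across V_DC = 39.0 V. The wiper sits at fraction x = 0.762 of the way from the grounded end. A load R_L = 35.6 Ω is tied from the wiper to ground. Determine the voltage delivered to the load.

Lower segment x·R_p = 60.66 Ω; upper segment (1−x)·R_p = 18.94 Ω.
R_L loads the lower segment: effective lower R = 22.43 Ω.
V_out = 39.0 × 22.43/(18.94 + 22.43) = 21.14 V.
(Unloaded: V_out = x·V_DC = 29.7 V.)

V_out ≈ 21.1 V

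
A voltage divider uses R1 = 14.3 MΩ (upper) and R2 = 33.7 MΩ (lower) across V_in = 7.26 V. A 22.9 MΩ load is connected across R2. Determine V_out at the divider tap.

V_out ≈ 3.54 V

The load sits in parallel with R2, giving an effective lower resistance R2' = R2·R_L/(R2+R_L) = 13.63 MΩ.
Now apply the divider: V_out = 7.26 × 0.4881 = 3.544 V.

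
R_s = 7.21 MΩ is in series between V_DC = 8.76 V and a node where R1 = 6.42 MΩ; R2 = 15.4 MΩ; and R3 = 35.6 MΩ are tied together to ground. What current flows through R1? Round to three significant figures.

Combine the parallel branches: R_p = (1/6.42 + 1/15.4 + 1/35.6)⁻¹ = 4.019 MΩ.
V_A by voltage divider: V_A = 8.76 × 4.019/(7.21 + 4.019) = 3.136 V.
Branch current I = V_A/R1 = 3.136/6.42 = 0.4884 µA.
(Equivalently: I_total = 0.7801 µA, then current-divider fraction G_k/ΣG = 0.6261.)

I ≈ 0.488 µA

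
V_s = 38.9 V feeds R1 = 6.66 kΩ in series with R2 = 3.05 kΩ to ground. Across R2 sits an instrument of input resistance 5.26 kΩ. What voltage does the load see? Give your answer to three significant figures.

V_out ≈ 8.74 V

R2 ‖ R_L = (3.05 × 5.26)/(3.05 + 5.26) = 1.931 kΩ.
Then V_out = V_s · R2'/(R1 + R2') = 38.9 × 1.931/8.591 = 8.742 V.
(Unloaded it would be 12.2 V; the load pulls it down.)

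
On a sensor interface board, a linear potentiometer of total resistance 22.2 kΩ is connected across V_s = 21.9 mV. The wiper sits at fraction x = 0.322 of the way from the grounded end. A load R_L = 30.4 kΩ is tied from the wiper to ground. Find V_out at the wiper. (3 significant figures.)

Lower segment x·R_p = 7.148 kΩ; upper segment (1−x)·R_p = 15.05 kΩ.
R_L loads the lower segment: effective lower R = 5.787 kΩ.
Loaded-divider output: V_out = 21.9 × 0.2777 = 6.082 mV.

V_out ≈ 6.08 mV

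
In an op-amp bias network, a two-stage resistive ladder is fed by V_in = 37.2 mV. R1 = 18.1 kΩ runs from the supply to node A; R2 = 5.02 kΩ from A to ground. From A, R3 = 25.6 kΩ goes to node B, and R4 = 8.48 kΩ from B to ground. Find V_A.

The second stage (R3 + R4 = 34.08 kΩ) loads node A in parallel with R2.
Effective lower resistance at A: R2 ‖ 34.08 = 4.375 kΩ.
V_A = 37.2 × 4.375/(18.1 + 4.375) = 7.242 mV.

V_A ≈ 7.24 mV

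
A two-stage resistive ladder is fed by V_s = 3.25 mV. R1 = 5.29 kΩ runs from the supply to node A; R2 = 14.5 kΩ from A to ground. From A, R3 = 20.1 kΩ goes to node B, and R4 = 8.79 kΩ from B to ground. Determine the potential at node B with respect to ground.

Looking into the second stage from A: R3 + R4 = 28.89 kΩ appears in parallel with R2.
Effective lower resistance at A: R2 ‖ 28.89 = 9.654 kΩ.
V_A = 3.25 × 9.654/(5.29 + 9.654) = 2.100 mV.
V_B = V_A × 0.3043 = 0.6388 mV.

V_B ≈ 0.639 mV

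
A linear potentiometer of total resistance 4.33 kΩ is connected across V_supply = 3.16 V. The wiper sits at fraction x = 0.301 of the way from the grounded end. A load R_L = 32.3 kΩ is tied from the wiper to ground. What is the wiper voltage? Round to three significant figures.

Split the track: R_lower = x·R_p = 1.303 kΩ, R_upper = (1−x)·R_p = 3.027 kΩ.
(x·R_p) ‖ R_L = 1.253 kΩ.
Loaded-divider output: V_out = 3.16 × 0.2927 = 0.9251 V.

V_out ≈ 0.925 V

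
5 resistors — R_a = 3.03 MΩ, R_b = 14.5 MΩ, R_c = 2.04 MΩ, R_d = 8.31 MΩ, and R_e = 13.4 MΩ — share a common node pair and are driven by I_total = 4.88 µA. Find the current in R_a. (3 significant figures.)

Conductances: ΣG = 1/3.03 + 1/14.5 + 1/2.04 + 1/8.31 + 1/13.4 = 1.084 (1/MΩ).
Current divider: I(R_a) = I_total · G_k/ΣG = 4.88 × (0.3300/1.084) = 4.88 × 0.3044 = 1.486 µA.

I ≈ 1.49 µA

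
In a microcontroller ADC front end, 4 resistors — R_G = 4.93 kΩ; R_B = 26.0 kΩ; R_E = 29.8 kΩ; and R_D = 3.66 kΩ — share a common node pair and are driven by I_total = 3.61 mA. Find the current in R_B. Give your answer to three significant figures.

ΣG = 1/4.93 + 1/26.0 + 1/29.8 + 1/3.66 = 0.5481.
R_B takes the fraction G_k/ΣG = 0.03846/0.5481 = 0.07017, so I = 3.61 × 0.07017 = 0.2533 mA.

I ≈ 0.253 mA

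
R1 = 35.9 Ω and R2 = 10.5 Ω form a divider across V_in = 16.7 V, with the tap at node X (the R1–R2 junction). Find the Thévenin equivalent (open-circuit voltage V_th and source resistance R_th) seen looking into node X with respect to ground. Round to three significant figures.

V_th ≈ 3.78 V, R_th ≈ 8.12 Ω

Open-circuit (no load on X): V_th = V_in · R2/(R1 + R2) = 16.7 × 10.5/(35.90 + 10.5) = 3.779 V.
Looking into X with the source shorted: R_th = R1·R2/(R1+R2) = 35.90 × 10.5/46.40 = 8.124 Ω.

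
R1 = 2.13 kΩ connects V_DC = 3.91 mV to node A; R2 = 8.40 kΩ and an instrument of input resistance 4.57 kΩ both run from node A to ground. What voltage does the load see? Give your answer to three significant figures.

The load sits in parallel with R2, giving an effective lower resistance R2' = R2·R_L/(R2+R_L) = 2.960 kΩ.
Now apply the divider: V_out = 3.91 × 0.5815 = 2.274 mV.
(Unloaded it would be 3.12 mV; the load pulls it down.)

V_out ≈ 2.27 mV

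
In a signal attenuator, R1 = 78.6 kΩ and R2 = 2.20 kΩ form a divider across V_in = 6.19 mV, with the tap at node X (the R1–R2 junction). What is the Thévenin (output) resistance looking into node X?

Zeroing V_in shorts the top of R1 to ground, so R_th = R1 ‖ R2 = 2.140 kΩ.

R_th ≈ 2.14 kΩ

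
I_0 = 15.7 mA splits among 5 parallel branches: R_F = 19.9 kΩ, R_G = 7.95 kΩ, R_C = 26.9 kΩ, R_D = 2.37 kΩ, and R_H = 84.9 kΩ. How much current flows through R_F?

ΣG = 1/19.9 + 1/7.95 + 1/26.9 + 1/2.37 + 1/84.9 = 0.6469.
R_F takes the fraction G_k/ΣG = 0.05025/0.6469 = 0.07768, so I = 15.7 × 0.07768 = 1.220 mA.

I ≈ 1.22 mA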